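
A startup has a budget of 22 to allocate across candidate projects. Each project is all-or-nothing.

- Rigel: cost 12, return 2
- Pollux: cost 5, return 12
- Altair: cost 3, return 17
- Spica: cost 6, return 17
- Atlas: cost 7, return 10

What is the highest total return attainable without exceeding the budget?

56

Treat it as a binary knapsack problem.
Allowing fractional choices, the relaxed optimum would be about 56.2, but projects are indivisible.
Pollux + Altair + Spica: cost 5 + 3 + 6 = 14 ≤ 22, return 12 + 17 + 17 = 46.
Pollux + Altair + Spica + Atlas: cost 5 + 3 + 6 + 7 = 21 ≤ 22, return 12 + 17 + 17 + 10 = 56.
Best is Pollux, Altair, Spica, and Atlas with total return 56.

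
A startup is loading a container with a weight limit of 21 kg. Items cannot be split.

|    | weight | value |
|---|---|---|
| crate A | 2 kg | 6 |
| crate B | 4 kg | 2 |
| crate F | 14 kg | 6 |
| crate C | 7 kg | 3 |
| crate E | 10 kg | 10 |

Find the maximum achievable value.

19

Allowing fractional choices, the relaxed optimum would be about 20.1, but items are indivisible.
crate A + crate E: weight 2 + 10 = 12 ≤ 21, value 6 + 10 = 16.
crate A + crate C + crate E: weight 2 + 7 + 10 = 19 ≤ 21, value 6 + 3 + 10 = 19.
crate A + crate B + crate E: weight 2 + 4 + 10 = 16 ≤ 21, value 6 + 2 + 10 = 18.
Best is crate A, crate C, and crate E with total value 19.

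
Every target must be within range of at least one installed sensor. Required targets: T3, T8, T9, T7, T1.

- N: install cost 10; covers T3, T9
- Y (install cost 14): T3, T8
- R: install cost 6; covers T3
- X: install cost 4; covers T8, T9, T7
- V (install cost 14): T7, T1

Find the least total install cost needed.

Choose R, X, and V: together they cover T3, T8, T9, T7, T1 — every target.
Total install cost: 6 + 4 + 14 = 24.

24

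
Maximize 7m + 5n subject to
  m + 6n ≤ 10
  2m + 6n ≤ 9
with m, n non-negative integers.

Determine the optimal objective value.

(m,n)=(4,0) is feasible, giving 28.
(m,n)=(3,0) is feasible, giving 21.
No feasible integer point exceeds 28.

28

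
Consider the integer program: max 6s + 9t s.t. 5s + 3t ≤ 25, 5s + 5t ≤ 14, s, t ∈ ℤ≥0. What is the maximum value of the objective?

18

The continuous relaxation peaks at (0, 2.8) with value 25.20; rounding to a feasible lattice point costs some objective.
(s,t)=(0,2) is feasible, giving 18.
(s,t)=(1,1) is feasible, giving 15.
(s,t)=(0,1) is feasible, giving 9.
Maximum is 18 at (s,t)=(0,2).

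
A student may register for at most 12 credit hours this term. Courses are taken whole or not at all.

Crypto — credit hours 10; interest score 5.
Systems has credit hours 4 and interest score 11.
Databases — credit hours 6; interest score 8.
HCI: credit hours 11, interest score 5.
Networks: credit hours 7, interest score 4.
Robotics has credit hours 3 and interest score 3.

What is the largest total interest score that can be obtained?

19

Allowing fractional choices, the relaxed optimum would be about 21.0, but courses are indivisible.
Systems + Databases: credit hours 4 + 6 = 10 ≤ 12, interest score 11 + 8 = 19.
Systems + Networks: credit hours 4 + 7 = 11 ≤ 12, interest score 11 + 4 = 15.
Systems + Robotics: credit hours 4 + 3 = 7 ≤ 12, interest score 11 + 3 = 14.
Best is Systems and Databases with total interest score 19.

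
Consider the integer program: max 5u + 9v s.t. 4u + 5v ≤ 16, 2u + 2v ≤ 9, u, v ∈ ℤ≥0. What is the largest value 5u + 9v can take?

27

The continuous relaxation peaks at (0, 3.2) with value 28.80; rounding to a feasible lattice point costs some objective.
(u,v)=(0,3): 4·0+5·3=15≤16, 2·0+2·3=6≤9, objective 27.
(u,v)=(1,2): 4·1+5·2=14≤16, 2·1+2·2=6≤9, objective 23.
Maximum is 27 at (u,v)=(0,3).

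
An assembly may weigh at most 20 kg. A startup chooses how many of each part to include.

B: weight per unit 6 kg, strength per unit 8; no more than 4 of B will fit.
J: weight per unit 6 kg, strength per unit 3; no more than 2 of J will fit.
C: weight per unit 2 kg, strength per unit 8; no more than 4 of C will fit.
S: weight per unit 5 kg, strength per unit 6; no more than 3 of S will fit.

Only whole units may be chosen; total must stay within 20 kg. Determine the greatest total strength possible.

Take 2×B and 4×C: weight 20 ≤ 20, strength 2·8 + 4·8 = 48.
C has the best ratio (8/2) and is taken to its limit of 4; remaining capacity is filled optimally with the others.

48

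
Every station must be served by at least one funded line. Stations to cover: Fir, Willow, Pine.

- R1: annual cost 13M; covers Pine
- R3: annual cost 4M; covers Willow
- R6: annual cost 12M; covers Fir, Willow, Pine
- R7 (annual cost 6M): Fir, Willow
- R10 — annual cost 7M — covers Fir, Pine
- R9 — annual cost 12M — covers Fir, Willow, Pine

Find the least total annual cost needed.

The greedy cost-per-new-station heuristic would pick R7 and R10 for 13, but a cheaper cover exists.
Choose R3 and R10: together they cover Fir, Willow, Pine — every station.
Total annual cost: 4 + 7 = 11.
No cover costs less than 11.

11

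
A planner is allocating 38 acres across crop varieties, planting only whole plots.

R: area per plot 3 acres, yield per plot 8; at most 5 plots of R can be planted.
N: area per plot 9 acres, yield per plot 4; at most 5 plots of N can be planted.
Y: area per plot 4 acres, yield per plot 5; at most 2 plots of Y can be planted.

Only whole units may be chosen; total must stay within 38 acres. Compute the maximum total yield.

54

R has the best ratio (8/3); taking only R gives at most 5×8 = 40 (stopped by the supply cap of 5).
Mixing does better — 5×R, 1×N, and 2×Y: area 32 ≤ 38, yield 5·8 + 1·4 + 2·5 = 54.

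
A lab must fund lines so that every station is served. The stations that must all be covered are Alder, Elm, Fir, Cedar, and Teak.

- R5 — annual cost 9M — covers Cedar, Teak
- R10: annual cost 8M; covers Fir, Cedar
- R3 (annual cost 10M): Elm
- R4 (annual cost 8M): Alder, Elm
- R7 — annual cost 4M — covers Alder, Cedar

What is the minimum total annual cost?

25

The greedy cost-per-new-station heuristic would pick R7, R10, R4, and R5 for 29, but a cheaper cover exists.
Choose R5, R10, and R4: together they cover Alder, Elm, Fir, Cedar, Teak — every station.
Total annual cost: 9 + 8 + 8 = 25.
No cover costs less than 25.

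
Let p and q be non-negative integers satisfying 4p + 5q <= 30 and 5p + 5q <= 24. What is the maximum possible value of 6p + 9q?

(p,q)=(0,4): 4·0+5·4=20≤30, 5·0+5·4=20≤24, objective 36.
(p,q)=(1,3): 4·1+5·3=19≤30, 5·1+5·3=20≤24, objective 33.
Maximum is 36 at (p,q)=(0,4).

36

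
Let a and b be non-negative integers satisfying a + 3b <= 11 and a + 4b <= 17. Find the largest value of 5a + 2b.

55

(a,b)=(11,0) is feasible, giving 55.
(a,b)=(10,0) is feasible, giving 50.
Maximum is 55 at (a,b)=(11,0).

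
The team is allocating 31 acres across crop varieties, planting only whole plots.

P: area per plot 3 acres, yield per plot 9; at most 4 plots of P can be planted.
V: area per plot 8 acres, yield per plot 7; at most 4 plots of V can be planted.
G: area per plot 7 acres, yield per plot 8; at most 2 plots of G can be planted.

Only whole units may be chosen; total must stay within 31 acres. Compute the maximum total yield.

52

Take 4×P and 2×G: area 26 ≤ 31, yield 4·9 + 2·8 = 52.
P has the best ratio (9/3) and is taken to its limit of 4; remaining capacity is filled optimally with the others.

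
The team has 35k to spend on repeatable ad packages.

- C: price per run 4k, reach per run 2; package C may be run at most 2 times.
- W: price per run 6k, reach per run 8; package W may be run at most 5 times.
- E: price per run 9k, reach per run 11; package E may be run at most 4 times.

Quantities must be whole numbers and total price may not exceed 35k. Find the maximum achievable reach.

4×W and 1×E: price 33 ≤ 35, reach 4·8 + 1·11 = 43.
1×C and 5×W: price 34 ≤ 35, reach 1·2 + 5·8 = 42.
Best is 43.

43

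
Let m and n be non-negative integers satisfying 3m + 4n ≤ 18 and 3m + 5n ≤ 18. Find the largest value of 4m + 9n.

(m,n)=(1,3): 3·1+4·3=15≤18, 3·1+5·3=18≤18, objective 31.
(m,n)=(0,3): 3·0+4·3=12≤18, 3·0+5·3=15≤18, objective 27.
(m,n)=(2,2): 3·2+4·2=14≤18, 3·2+5·2=16≤18, objective 26.
(m,n)=(1,2): 3·1+4·2=11≤18, 3·1+5·2=13≤18, objective 22.
Maximum is 31 at (m,n)=(1,3).

31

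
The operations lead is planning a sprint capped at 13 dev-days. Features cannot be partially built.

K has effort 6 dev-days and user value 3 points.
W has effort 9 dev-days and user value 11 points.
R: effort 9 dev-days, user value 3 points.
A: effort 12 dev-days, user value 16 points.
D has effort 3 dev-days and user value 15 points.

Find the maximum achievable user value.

Treat it as a binary knapsack problem.
K + D: effort 6 + 3 = 9 ≤ 13, user value 3 + 15 = 18.
W + D: effort 9 + 3 = 12 ≤ 13, user value 11 + 15 = 26.
R + D: effort 9 + 3 = 12 ≤ 13, user value 3 + 15 = 18.
Best is W and D with total user value 26.

26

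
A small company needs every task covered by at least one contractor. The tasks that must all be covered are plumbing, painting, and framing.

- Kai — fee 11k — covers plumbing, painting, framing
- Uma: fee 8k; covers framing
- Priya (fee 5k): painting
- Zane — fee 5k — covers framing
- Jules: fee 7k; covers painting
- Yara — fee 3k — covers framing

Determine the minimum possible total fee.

11

The greedy cost-per-new-task heuristic would pick Yara, Priya, and Kai for 19, but a cheaper cover exists.
Kai alone covers plumbing, painting, framing — every task.
Total fee: 11.
No cover costs less than 11.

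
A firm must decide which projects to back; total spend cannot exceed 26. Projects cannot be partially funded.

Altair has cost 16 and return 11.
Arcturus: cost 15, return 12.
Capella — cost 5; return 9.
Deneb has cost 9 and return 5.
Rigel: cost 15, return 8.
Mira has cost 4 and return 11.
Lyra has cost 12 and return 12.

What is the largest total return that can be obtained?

Allowing fractional choices, the relaxed optimum would be about 36.0, but projects are indivisible.
Altair + Capella + Mira: cost 16 + 5 + 4 = 25 ≤ 26, return 11 + 9 + 11 = 31.
Arcturus + Capella + Mira: cost 15 + 5 + 4 = 24 ≤ 26, return 12 + 9 + 11 = 32.
Capella + Mira + Lyra: cost 5 + 4 + 12 = 21 ≤ 26, return 9 + 11 + 12 = 32.
The maximum return is 32; one optimal choice is Capella, Mira, and Lyra.

32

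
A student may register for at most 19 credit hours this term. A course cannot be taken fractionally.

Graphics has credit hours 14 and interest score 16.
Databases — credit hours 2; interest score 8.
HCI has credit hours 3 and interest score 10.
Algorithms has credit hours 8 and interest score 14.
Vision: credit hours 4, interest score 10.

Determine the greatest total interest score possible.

42

This is an integer program with binary decision variables.
Take Databases, HCI, Algorithms, and Vision: credit hours 2 + 3 + 8 + 4 = 17 ≤ 19, interest score 8 + 10 + 14 + 10 = 42.
No other feasible combination does better.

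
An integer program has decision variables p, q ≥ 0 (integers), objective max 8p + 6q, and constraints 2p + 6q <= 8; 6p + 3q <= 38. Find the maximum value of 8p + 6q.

(p,q)=(4,0): 2·4+6·0=8≤8, 6·4+3·0=24≤38, objective 32.
(p,q)=(3,0): 2·3+6·0=6≤8, 6·3+3·0=18≤38, objective 24.
Maximum is 32 at (p,q)=(4,0).

32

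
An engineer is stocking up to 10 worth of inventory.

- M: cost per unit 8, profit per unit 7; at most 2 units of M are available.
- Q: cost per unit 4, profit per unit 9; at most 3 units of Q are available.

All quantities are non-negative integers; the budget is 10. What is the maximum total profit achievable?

18

Q has the best ratio (9/4); taking only Q gives at most 2×9 = 18 (stopped by the cost limit).
Optimal: 2×Q: cost 8 ≤ 10, profit 2·9 = 18.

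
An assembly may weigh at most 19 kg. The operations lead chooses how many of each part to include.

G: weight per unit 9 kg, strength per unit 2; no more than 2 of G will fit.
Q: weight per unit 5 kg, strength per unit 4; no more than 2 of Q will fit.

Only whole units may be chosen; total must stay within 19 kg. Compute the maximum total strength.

10

This is a bounded integer knapsack.
Q has the best ratio (4/5); taking only Q gives at most 2×4 = 8 (stopped by the supply cap of 2).
Mixing does better — 1×G and 2×Q: weight 19 ≤ 19, strength 1·2 + 2·4 = 10.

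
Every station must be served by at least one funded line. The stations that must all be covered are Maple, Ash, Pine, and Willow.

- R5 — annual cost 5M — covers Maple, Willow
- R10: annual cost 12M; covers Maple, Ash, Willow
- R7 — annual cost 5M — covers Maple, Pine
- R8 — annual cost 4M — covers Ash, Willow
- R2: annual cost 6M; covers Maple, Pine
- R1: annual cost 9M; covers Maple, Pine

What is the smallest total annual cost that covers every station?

9

This is a weighted set-cover instance.
Choose R7 and R8: together they cover Maple, Ash, Pine, Willow — every station.
Total annual cost: 5 + 4 = 9.
No cover costs less than 9.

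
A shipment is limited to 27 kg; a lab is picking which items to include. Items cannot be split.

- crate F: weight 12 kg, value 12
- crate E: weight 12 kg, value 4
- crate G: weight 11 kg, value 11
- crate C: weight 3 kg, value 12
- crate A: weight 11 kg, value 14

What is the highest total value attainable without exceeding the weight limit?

crate F + crate G + crate C: weight 12 + 11 + 3 = 26 ≤ 27, value 12 + 11 + 12 = 35.
crate G + crate C + crate A: weight 11 + 3 + 11 = 25 ≤ 27, value 11 + 12 + 14 = 37.
crate F + crate C + crate A: weight 12 + 3 + 11 = 26 ≤ 27, value 12 + 12 + 14 = 38.
Best is crate F, crate C, and crate A with total value 38.

38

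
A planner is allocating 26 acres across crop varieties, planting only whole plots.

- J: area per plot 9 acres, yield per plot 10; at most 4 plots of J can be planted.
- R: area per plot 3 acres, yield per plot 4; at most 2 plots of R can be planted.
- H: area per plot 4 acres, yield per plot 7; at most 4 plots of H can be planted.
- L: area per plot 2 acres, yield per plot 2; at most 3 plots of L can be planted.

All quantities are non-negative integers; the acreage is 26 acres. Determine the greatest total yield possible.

40

H has the best ratio (7/4); taking only H gives at most 4×7 = 28 (stopped by the supply cap of 4).
Mixing does better — 2×R, 4×H, and 2×L: area 26 ≤ 26, yield 2·4 + 4·7 + 2·2 = 40.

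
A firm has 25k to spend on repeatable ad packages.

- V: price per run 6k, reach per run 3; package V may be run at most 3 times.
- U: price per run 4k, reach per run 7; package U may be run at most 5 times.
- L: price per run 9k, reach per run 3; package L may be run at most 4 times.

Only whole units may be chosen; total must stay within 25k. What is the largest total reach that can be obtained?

4×U and 1×L: price 25 ≤ 25, reach 4·7 + 1·3 = 31.
5×U: price 20 ≤ 25, reach 5·7 = 35.
Best is 35.

35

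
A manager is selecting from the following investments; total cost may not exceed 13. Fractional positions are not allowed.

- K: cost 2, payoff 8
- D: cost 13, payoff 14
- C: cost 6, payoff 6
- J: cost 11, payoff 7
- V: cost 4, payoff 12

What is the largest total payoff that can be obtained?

26

Take K, C, and V: cost 2 + 6 + 4 = 12 ≤ 13, payoff 8 + 6 + 12 = 26.
No other feasible combination does better.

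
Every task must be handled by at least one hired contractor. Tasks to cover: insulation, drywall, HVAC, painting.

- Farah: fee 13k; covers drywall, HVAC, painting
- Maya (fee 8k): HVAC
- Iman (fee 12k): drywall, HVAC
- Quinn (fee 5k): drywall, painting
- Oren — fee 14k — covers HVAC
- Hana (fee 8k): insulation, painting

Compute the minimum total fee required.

Choose Iman and Hana: together they cover insulation, drywall, HVAC, painting — every task.
Total fee: 12 + 8 = 20.

20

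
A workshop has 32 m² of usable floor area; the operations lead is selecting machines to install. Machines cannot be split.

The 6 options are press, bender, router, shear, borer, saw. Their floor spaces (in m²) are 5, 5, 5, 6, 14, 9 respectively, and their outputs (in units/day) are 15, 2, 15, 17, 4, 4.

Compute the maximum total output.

53

Take press, bender, router, shear, and saw: floor space 5 + 5 + 5 + 6 + 9 = 30 ≤ 32, output 15 + 2 + 15 + 17 + 4 = 53.
No other feasible combination does better.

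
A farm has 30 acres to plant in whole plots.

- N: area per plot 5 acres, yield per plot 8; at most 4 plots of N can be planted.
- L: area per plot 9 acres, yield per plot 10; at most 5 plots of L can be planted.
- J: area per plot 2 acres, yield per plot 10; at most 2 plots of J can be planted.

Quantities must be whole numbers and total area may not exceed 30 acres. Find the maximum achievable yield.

This is a bounded integer knapsack.
4×N and 2×J: area 24 ≤ 30, yield 4·8 + 2·10 = 52.
3×N, 1×L, and 2×J: area 28 ≤ 30, yield 3·8 + 1·10 + 2·10 = 54.
Best is 54.

54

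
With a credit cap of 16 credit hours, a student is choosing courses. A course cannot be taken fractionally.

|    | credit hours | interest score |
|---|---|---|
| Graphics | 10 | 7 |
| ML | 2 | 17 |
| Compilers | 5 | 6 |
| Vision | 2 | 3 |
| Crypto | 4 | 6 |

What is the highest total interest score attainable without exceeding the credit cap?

32

Take ML, Compilers, Vision, and Crypto: credit hours 2 + 5 + 2 + 4 = 13 ≤ 16, interest score 17 + 6 + 3 + 6 = 32.
No other feasible combination does better.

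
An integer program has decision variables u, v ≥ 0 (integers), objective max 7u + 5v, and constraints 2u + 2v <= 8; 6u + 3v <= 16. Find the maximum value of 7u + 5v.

(u,v)=(1,3): 2·1+2·3=8≤8, 6·1+3·3=15≤16, objective 22.
(u,v)=(0,4): 2·0+2·4=8≤8, 6·0+3·4=12≤16, objective 20.
Maximum is 22 at (u,v)=(1,3).

22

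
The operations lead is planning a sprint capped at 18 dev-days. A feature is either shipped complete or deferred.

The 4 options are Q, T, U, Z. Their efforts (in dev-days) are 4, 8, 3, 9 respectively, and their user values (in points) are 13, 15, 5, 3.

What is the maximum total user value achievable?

Allowing fractional choices, the relaxed optimum would be about 34.0, but features are indivisible.
Q + T + U: effort 4 + 8 + 3 = 15 ≤ 18, user value 13 + 15 + 5 = 33.
Q + T: effort 4 + 8 = 12 ≤ 18, user value 13 + 15 = 28.
Q + U + Z: effort 4 + 3 + 9 = 16 ≤ 18, user value 13 + 5 + 3 = 21.
Best is Q, T, and U with total user value 33.

33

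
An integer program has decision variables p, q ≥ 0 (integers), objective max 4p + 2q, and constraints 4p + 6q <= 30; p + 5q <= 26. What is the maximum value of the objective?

28

The continuous relaxation peaks at (7.5, 0) with value 30.00; rounding to a feasible lattice point costs some objective.
(p,q)=(7,0): 4·7+6·0=28≤30, 1·7+5·0=7≤26, objective 28.
(p,q)=(6,1): 4·6+6·1=30≤30, 1·6+5·1=11≤26, objective 26.
(p,q)=(6,0): 4·6+6·0=24≤30, 1·6+5·0=6≤26, objective 24.
No feasible integer point exceeds 28.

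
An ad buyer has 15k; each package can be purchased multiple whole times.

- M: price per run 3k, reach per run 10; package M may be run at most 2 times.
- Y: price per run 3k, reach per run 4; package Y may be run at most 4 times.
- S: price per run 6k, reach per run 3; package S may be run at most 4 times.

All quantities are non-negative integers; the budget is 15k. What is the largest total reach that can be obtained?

32

2×M and 3×Y: price 15 ≤ 15, reach 2·10 + 3·4 = 32.
2×M and 2×Y: price 12 ≤ 15, reach 2·10 + 2·4 = 28.
Best is 32.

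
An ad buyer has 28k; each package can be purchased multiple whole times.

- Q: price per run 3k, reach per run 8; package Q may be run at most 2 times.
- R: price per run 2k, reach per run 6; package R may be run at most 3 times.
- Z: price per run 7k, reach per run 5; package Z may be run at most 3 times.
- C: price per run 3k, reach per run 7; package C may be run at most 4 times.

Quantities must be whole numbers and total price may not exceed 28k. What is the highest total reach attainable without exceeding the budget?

62

This is a bounded integer knapsack.
Take 2×Q, 3×R, and 4×C: price 24 ≤ 28, reach 2·8 + 3·6 + 4·7 = 62.
R has the best ratio (6/2) and is taken to its limit of 3; remaining capacity is filled optimally with the others.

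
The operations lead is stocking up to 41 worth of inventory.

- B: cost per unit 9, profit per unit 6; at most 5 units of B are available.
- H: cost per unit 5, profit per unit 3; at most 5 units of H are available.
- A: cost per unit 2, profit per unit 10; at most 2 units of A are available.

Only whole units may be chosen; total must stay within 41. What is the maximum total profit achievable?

Take 3×B, 2×H, and 2×A: cost 41 ≤ 41, profit 3·6 + 2·3 + 2·10 = 44.
A has the best ratio (10/2) and is taken to its limit of 2; remaining capacity is filled optimally with the others.

44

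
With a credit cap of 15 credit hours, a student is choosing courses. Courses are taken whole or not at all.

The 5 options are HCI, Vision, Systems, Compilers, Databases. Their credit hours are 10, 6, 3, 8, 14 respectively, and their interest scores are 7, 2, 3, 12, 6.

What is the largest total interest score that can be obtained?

15

Take Systems and Compilers: credit hours 3 + 8 = 11 ≤ 15, interest score 3 + 12 = 15.
No other feasible combination does better.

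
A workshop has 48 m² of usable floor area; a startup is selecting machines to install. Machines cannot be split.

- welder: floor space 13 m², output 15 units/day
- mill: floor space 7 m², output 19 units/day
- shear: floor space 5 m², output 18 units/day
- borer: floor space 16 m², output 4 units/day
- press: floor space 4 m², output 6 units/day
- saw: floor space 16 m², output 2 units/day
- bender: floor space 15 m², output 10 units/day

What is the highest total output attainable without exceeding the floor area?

68

Treat it as a binary knapsack problem.
Allowing fractional choices, the relaxed optimum would be about 69.0, but machines are indivisible.
welder + mill + shear + press + bender: floor space 13 + 7 + 5 + 4 + 15 = 44 ≤ 48, output 15 + 19 + 18 + 6 + 10 = 68.
welder + mill + shear + bender: floor space 13 + 7 + 5 + 15 = 40 ≤ 48, output 15 + 19 + 18 + 10 = 62.
Best is welder, mill, shear, press, and bender with total output 68.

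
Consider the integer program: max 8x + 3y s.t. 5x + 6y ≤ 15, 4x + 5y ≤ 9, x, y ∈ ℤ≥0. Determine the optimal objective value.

(x,y)=(2,0) is feasible, giving 16.
(x,y)=(1,1) is feasible, giving 11.
(x,y)=(1,0) is feasible, giving 8.
The best lattice point is (2,0), giving 16.

16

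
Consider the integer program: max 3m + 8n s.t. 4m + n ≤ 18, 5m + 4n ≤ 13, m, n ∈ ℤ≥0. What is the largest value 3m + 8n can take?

24

(m,n)=(0,3) is feasible, giving 24.
(m,n)=(1,2) is feasible, giving 19.
(m,n)=(0,2) is feasible, giving 16.
The best lattice point is (0,3), giving 24.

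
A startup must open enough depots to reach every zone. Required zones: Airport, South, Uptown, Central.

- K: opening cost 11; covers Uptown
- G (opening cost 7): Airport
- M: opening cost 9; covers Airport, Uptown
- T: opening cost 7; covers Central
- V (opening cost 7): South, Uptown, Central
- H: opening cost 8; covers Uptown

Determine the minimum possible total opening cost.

Choose G and V: together they cover Airport, South, Uptown, Central — every zone.
Total opening cost: 7 + 7 = 14.

14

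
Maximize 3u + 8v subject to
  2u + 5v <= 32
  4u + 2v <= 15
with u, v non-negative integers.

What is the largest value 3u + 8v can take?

48

The continuous relaxation peaks at (0, 6.4) with value 51.20; rounding to a feasible lattice point costs some objective.
(u,v)=(0,6): 2·0+5·6=30≤32, 4·0+2·6=12≤15, objective 48.
(u,v)=(1,5): 2·1+5·5=27≤32, 4·1+2·5=14≤15, objective 43.
Maximum is 48 at (u,v)=(0,6).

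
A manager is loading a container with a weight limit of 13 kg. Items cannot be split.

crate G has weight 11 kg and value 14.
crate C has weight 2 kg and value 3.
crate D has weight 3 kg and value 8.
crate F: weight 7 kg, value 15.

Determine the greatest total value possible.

26

Take crate C, crate D, and crate F: weight 2 + 3 + 7 = 12 ≤ 13, value 3 + 8 + 15 = 26.
No other feasible combination does better.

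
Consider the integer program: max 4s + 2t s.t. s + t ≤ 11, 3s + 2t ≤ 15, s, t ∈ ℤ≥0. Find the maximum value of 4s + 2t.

20

(s,t)=(5,0): 1·5+1·0=5≤11, 3·5+2·0=15≤15, objective 20.
(s,t)=(4,1): 1·4+1·1=5≤11, 3·4+2·1=14≤15, objective 18.
(s,t)=(4,0): 1·4+1·0=4≤11, 3·4+2·0=12≤15, objective 16.
The best lattice point is (5,0), giving 20.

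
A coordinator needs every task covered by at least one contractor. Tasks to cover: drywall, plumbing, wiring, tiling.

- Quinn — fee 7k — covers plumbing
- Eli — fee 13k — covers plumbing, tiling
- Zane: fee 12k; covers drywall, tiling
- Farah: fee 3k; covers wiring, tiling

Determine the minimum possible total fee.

Choose Quinn, Zane, and Farah: together they cover drywall, plumbing, wiring, tiling — every task.
Total fee: 7 + 12 + 3 = 22.
No cover costs less than 22.

22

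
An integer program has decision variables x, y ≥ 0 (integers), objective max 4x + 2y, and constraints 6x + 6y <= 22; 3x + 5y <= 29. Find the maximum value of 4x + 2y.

(x,y)=(3,0): 6·3+6·0=18≤22, 3·3+5·0=9≤29, objective 12.
(x,y)=(2,1): 6·2+6·1=18≤22, 3·2+5·1=11≤29, objective 10.
(x,y)=(2,0): 6·2+6·0=12≤22, 3·2+5·0=6≤29, objective 8.
Maximum is 12 at (x,y)=(3,0).

12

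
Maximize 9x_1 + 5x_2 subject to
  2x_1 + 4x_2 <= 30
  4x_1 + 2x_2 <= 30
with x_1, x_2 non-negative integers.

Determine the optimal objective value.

(x_1,x_2)=(5,5): 2·5+4·5=30≤30, 4·5+2·5=30≤30, objective 70.
(x_1,x_2)=(5,4): 2·5+4·4=26≤30, 4·5+2·4=28≤30, objective 65.
(x_1,x_2)=(4,5): 2·4+4·5=28≤30, 4·4+2·5=26≤30, objective 61.
(x_1,x_2)=(4,4): 2·4+4·4=24≤30, 4·4+2·4=24≤30, objective 56.
The best lattice point is (5,5), giving 70.

70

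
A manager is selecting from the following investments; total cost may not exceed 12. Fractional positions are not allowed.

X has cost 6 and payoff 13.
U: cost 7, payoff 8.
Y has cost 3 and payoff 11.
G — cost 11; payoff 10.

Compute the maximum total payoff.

24

Allowing fractional choices, the relaxed optimum would be about 27.4, but investments are indivisible.
U + Y: cost 7 + 3 = 10 ≤ 12, payoff 8 + 11 = 19.
X + Y: cost 6 + 3 = 9 ≤ 12, payoff 13 + 11 = 24.
Best is X and Y with total payoff 24.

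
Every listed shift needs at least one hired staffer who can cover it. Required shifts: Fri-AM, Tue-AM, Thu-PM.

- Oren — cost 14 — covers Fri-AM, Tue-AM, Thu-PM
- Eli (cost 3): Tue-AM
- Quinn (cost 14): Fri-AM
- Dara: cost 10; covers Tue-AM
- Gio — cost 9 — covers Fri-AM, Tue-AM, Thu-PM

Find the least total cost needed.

The greedy cost-per-new-shift heuristic would pick Eli and Gio for 12, but a cheaper cover exists.
Gio alone covers Fri-AM, Tue-AM, Thu-PM — every shift.
Total cost: 9.
No cover costs less than 9.

9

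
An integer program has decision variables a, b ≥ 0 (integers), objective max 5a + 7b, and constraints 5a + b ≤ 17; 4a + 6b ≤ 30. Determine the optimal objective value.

35

(a,b)=(0,5): 5·0+1·5=5≤17, 4·0+6·5=30≤30, objective 35.
(a,b)=(1,4): 5·1+1·4=9≤17, 4·1+6·4=28≤30, objective 33.
(a,b)=(2,3): 5·2+1·3=13≤17, 4·2+6·3=26≤30, objective 31.
Maximum is 35 at (a,b)=(0,5).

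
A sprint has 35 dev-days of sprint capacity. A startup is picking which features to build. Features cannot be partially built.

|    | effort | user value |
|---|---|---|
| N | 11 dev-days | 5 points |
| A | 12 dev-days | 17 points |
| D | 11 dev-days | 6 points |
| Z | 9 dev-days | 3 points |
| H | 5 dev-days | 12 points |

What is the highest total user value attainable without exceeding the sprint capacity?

Allowing fractional choices, the relaxed optimum would be about 38.2, but features are indivisible.
A + D + H: effort 12 + 11 + 5 = 28 ≤ 35, user value 17 + 6 + 12 = 35.
A + Z + H: effort 12 + 9 + 5 = 26 ≤ 35, user value 17 + 3 + 12 = 32.
N + A + H: effort 11 + 12 + 5 = 28 ≤ 35, user value 5 + 17 + 12 = 34.
Best is A, D, and H with total user value 35.

35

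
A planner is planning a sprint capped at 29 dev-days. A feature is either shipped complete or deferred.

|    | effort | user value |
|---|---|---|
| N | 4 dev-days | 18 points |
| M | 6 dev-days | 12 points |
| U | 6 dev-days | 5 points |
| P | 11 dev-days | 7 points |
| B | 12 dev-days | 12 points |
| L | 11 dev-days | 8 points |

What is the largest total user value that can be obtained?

Allowing fractional choices, the relaxed optimum would be about 47.7, but features are indivisible.
N + M + U + L: effort 4 + 6 + 6 + 11 = 27 ≤ 29, user value 18 + 12 + 5 + 8 = 43.
N + M + B: effort 4 + 6 + 12 = 22 ≤ 29, user value 18 + 12 + 12 = 42.
N + M + U + B: effort 4 + 6 + 6 + 12 = 28 ≤ 29, user value 18 + 12 + 5 + 12 = 47.
Best is N, M, U, and B with total user value 47.

47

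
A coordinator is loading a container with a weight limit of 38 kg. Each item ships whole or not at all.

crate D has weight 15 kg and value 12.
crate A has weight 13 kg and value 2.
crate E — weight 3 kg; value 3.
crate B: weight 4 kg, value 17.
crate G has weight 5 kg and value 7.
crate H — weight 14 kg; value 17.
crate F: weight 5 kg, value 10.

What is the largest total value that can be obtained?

Treat it as a binary knapsack problem.
Take crate D, crate B, crate H, and crate F: weight 15 + 4 + 14 + 5 = 38 ≤ 38, value 12 + 17 + 17 + 10 = 56.
No other feasible combination does better.

56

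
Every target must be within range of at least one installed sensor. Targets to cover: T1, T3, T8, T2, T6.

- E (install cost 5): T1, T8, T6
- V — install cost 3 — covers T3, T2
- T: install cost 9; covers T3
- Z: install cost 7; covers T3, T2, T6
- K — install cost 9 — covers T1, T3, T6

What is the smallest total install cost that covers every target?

Choose E and V: together they cover T1, T3, T8, T2, T6 — every target.
Total install cost: 5 + 3 = 8.
No cover costs less than 8.

8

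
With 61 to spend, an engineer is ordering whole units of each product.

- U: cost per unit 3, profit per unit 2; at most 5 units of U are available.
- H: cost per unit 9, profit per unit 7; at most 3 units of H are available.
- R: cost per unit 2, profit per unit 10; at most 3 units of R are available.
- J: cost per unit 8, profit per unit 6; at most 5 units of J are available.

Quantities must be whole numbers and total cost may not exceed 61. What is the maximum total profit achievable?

71

1×U, 3×H, 3×R, and 3×J: cost 60 ≤ 61, profit 1·2 + 3·7 + 3·10 + 3·6 = 71.
2×U, 1×H, 3×R, and 5×J: cost 61 ≤ 61, profit 2·2 + 1·7 + 3·10 + 5·6 = 71.
Best is 71.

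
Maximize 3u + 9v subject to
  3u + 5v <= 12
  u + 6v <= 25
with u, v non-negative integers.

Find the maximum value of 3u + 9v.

The continuous relaxation peaks at (0, 2.4) with value 21.60; rounding to a feasible lattice point costs some objective.
(u,v)=(0,2): 3·0+5·2=10≤12, 1·0+6·2=12≤25, objective 18.
(u,v)=(1,1): 3·1+5·1=8≤12, 1·1+6·1=7≤25, objective 12.
(u,v)=(0,1): 3·0+5·1=5≤12, 1·0+6·1=6≤25, objective 9.
The best lattice point is (0,2), giving 18.

18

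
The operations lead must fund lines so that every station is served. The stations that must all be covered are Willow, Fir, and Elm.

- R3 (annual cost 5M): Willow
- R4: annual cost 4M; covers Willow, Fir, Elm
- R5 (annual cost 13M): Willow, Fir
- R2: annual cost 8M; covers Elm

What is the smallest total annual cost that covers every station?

4

This is an integer covering problem.
R4 alone covers Willow, Fir, Elm — every station.
Total annual cost: 4.
No cover costs less than 4.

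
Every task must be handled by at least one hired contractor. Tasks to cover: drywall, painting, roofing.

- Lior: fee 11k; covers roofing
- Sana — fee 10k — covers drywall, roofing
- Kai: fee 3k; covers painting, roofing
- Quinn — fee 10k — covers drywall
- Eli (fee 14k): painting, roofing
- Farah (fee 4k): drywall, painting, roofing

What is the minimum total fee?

4

Farah alone covers drywall, painting, roofing — every task.
Total fee: 4.
No cover costs less than 4.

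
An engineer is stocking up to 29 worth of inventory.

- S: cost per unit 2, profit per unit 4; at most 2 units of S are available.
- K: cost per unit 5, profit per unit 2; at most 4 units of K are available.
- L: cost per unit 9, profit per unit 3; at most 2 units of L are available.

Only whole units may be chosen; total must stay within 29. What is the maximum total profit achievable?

This is a bounded integer knapsack.
S has the best ratio (4/2); taking only S gives at most 2×4 = 8 (stopped by the supply cap of 2).
Mixing does better — 2×S, 3×K, and 1×L: cost 28 ≤ 29, profit 2·4 + 3·2 + 1·3 = 17.

17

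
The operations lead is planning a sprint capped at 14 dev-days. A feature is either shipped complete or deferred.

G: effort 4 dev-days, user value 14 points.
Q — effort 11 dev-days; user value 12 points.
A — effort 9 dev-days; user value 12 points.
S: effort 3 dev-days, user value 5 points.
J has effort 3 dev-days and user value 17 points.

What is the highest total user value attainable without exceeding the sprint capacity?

36

G + J: effort 4 + 3 = 7 ≤ 14, user value 14 + 17 = 31.
A + J: effort 9 + 3 = 12 ≤ 14, user value 12 + 17 = 29.
G + S + J: effort 4 + 3 + 3 = 10 ≤ 14, user value 14 + 5 + 17 = 36.
Best is G, S, and J with total user value 36.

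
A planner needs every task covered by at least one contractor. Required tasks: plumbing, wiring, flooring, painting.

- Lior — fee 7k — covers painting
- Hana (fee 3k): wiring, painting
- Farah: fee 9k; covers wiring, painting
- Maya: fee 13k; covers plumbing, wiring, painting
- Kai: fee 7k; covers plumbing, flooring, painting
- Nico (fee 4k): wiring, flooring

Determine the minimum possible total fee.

10

This is a weighted set-cover instance.
Choose Hana and Kai: together they cover plumbing, wiring, flooring, painting — every task.
Total fee: 3 + 7 = 10.
No cover costs less than 10.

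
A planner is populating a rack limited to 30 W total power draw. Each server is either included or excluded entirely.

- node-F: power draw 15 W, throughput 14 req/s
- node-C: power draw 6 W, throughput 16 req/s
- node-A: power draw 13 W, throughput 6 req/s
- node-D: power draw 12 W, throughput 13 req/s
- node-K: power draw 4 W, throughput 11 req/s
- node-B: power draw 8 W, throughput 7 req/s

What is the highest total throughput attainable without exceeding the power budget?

Allowing fractional choices, the relaxed optimum would be about 47.5, but servers are indivisible.
node-C + node-D + node-K + node-B: power draw 6 + 12 + 4 + 8 = 30 ≤ 30, throughput 16 + 13 + 11 + 7 = 47.
node-F + node-C + node-K: power draw 15 + 6 + 4 = 25 ≤ 30, throughput 14 + 16 + 11 = 41.
Best is node-C, node-D, node-K, and node-B with total throughput 47.

47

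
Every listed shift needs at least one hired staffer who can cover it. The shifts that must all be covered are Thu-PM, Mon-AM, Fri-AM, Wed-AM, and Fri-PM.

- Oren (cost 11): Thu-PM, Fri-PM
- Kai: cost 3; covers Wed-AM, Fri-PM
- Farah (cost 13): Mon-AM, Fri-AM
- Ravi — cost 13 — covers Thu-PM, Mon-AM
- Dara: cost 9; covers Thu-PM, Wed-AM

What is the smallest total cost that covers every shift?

25

This is an integer covering problem.
Choose Kai, Farah, and Dara: together they cover Thu-PM, Mon-AM, Fri-AM, Wed-AM, Fri-PM — every shift.
Total cost: 3 + 13 + 9 = 25.
No cover costs less than 25.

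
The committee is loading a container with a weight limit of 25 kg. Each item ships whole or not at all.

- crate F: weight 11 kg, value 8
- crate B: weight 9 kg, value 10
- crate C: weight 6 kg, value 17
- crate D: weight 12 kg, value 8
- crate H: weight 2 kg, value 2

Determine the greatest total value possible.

crate B + crate C + crate H: weight 9 + 6 + 2 = 17 ≤ 25, value 10 + 17 + 2 = 29.
crate B + crate C: weight 9 + 6 = 15 ≤ 25, value 10 + 17 = 27.
Best is crate B, crate C, and crate H with total value 29.

29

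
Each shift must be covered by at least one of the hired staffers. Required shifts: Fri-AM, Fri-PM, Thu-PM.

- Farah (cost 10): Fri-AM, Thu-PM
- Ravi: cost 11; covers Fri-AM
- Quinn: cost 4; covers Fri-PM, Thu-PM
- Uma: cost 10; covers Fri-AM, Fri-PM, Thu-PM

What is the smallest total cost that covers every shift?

10

The greedy cost-per-new-shift heuristic would pick Quinn and Farah for 14, but a cheaper cover exists.
Uma alone covers Fri-AM, Fri-PM, Thu-PM — every shift.
Total cost: 10.
No cover costs less than 10.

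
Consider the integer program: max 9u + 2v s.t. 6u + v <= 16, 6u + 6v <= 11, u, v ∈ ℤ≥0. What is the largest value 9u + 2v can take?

9

The continuous relaxation peaks at (1.83, 0) with value 16.50; rounding to a feasible lattice point costs some objective.
(u,v)=(1,0): 6·1+1·0=6≤16, 6·1+6·0=6≤11, objective 9.
(u,v)=(0,1): 6·0+1·1=1≤16, 6·0+6·1=6≤11, objective 2.
(u,v)=(0,0): 6·0+1·0=0≤16, 6·0+6·0=0≤11, objective 0.
No feasible integer point exceeds 9.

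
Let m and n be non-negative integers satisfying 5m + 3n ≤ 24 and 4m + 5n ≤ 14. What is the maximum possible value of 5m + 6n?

(m,n)=(1,2) is feasible, giving 17.
(m,n)=(2,1) is feasible, giving 16.
(m,n)=(3,0) is feasible, giving 15.
Maximum is 17 at (m,n)=(1,2).

17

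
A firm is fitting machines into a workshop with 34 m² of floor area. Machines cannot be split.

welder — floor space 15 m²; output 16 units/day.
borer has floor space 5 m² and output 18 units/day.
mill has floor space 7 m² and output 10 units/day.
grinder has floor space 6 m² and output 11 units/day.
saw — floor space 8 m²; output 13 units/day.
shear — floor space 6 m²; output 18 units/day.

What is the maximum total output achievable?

Allowing fractional choices, the relaxed optimum would be about 72.1, but machines are indivisible.
borer + mill + grinder + saw + shear: floor space 5 + 7 + 6 + 8 + 6 = 32 ≤ 34, output 18 + 10 + 11 + 13 + 18 = 70.
welder + borer + saw + shear: floor space 15 + 5 + 8 + 6 = 34 ≤ 34, output 16 + 18 + 13 + 18 = 65.
welder + borer + grinder + shear: floor space 15 + 5 + 6 + 6 = 32 ≤ 34, output 16 + 18 + 11 + 18 = 63.
Best is borer, mill, grinder, saw, and shear with total output 70.

70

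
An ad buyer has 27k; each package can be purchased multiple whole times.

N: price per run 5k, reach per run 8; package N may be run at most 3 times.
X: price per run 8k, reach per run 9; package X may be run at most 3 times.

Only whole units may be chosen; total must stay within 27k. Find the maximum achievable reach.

34

2×N and 2×X: price 26 ≤ 27, reach 2·8 + 2·9 = 34.
3×N and 1×X: price 23 ≤ 27, reach 3·8 + 1·9 = 33.
Best is 34.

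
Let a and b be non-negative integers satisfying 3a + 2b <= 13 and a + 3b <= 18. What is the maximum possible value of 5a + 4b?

Relaxing integrality, the LP optimum is 25.57 at (a,b) = (0.429, 5.86), which is not an integer point.
(a,b)=(1,5): 3·1+2·5=13≤13, 1·1+3·5=16≤18, objective 25.
(a,b)=(0,6): 3·0+2·6=12≤13, 1·0+3·6=18≤18, objective 24.
(a,b)=(1,4): 3·1+2·4=11≤13, 1·1+3·4=13≤18, objective 21.
Maximum is 25 at (a,b)=(1,5).

25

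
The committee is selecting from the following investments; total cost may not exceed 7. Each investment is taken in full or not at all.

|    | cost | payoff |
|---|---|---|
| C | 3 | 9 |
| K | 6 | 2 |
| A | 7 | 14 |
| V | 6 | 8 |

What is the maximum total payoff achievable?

14

C: cost 3 ≤ 7, payoff 9.
A: cost 7 ≤ 7, payoff 14.
Best is A with total payoff 14.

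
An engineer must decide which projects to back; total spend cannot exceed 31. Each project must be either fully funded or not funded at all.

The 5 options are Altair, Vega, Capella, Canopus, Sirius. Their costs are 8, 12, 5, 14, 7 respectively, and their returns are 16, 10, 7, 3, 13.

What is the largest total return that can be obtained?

Allowing fractional choices, the relaxed optimum would be about 45.2, but projects are indivisible.
Altair + Vega + Sirius: cost 8 + 12 + 7 = 27 ≤ 31, return 16 + 10 + 13 = 39.
Altair + Capella + Sirius: cost 8 + 5 + 7 = 20 ≤ 31, return 16 + 7 + 13 = 36.
Altair + Vega + Capella: cost 8 + 12 + 5 = 25 ≤ 31, return 16 + 10 + 7 = 33.
Best is Altair, Vega, and Sirius with total return 39.

39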